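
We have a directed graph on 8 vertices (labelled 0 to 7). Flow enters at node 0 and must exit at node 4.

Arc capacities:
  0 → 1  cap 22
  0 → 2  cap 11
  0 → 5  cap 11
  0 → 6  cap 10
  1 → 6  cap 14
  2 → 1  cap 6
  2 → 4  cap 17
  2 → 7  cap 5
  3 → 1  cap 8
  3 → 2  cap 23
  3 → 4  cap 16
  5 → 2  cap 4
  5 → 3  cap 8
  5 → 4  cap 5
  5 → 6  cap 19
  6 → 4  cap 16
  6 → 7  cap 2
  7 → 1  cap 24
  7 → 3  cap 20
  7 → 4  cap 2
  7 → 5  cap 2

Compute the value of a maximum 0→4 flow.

Maximum flow value: 40

augment #1: 0→2→4 bottleneck 11, total now 11
augment #2: 0→5→4 bottleneck 5, total now 16
augment #3: 0→6→4 bottleneck 10, total now 26
augment #4: 0→1→6→4 bottleneck 6, total now 32
augment #5: 0→5→2→4 bottleneck 4, total now 36
augment #6: 0→5→3→4 bottleneck 2, total now 38
augment #7: 0→1→6→7→4 bottleneck 2, total now 40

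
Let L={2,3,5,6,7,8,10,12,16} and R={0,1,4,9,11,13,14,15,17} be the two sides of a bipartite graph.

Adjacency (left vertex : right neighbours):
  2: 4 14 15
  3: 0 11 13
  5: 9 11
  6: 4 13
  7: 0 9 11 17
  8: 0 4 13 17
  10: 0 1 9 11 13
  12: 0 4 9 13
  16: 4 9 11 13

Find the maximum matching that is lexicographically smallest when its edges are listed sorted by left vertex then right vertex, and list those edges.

Lex-smallest maximum matching: {(2,14), (3,0), (5,9), (6,4), (7,11), (8,17), (10,1), (12,13)}

|M| = 8 (so the lex-smallest maximum matching has 8 edges)
process left vertices in ascending order; for each, take the smallest-labelled available neighbour that still permits 8 edges overall, or leave it unmatched if none does
lex-smallest matching: {2-14, 3-0, 5-9, 6-4, 7-11, 8-17, 10-1, 12-13}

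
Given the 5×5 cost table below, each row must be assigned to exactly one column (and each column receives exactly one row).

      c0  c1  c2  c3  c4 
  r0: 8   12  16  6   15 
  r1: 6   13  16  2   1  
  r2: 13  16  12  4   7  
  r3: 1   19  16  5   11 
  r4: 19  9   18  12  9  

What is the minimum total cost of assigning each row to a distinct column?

Minimum assignment cost: 29

optimal assignment: row0→col3 (cost 6), row1→col4 (cost 1), row2→col2 (cost 12), row3→col0 (cost 1), row4→col1 (cost 9)
total = 6 + 1 + 12 + 1 + 9 = 29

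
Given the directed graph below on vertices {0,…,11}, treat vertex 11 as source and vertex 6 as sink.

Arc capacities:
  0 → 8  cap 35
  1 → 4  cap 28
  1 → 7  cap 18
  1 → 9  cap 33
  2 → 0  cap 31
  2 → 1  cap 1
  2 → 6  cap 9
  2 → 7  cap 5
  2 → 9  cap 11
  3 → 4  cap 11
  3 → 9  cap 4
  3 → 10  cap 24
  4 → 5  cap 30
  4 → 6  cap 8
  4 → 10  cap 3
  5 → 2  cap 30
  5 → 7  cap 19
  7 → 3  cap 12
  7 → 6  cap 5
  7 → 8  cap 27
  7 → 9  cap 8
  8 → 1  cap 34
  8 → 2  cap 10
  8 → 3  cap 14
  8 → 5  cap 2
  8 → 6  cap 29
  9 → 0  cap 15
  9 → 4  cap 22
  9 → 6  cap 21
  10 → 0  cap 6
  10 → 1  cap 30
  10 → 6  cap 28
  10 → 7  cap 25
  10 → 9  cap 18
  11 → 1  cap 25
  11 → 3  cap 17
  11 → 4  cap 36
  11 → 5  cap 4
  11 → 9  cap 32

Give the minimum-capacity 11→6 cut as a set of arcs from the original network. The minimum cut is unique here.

Min-cut arcs: {(2,6), (3,10), (4,6), (4,10), (7,6), (8,6), (9,6)} (total capacity 99)

augment #1: 11→4→6 push 8
augment #2: 11→9→6 push 21
augment #3: 11→1→7→6 push 5
augment #4: 11→3→10→6 push 17
augment #5: 11→4→10→6 push 3
augment #6: 11→5→2→6 push 4
augment #7: 11→1→7→8→6 push 13
augment #8: 11→4→5→2→6 push 5
augment #9: 11→9→0→8→6 push 11
augment #10: 11→1→9→0→8→6 push 4
augment #11: 11→4→5→7→8→6 push 1
augment #12: 11→4→5→7→3→10→6 push 7
max flow = 99; residual-reachable set from 11 gives S-side
cut edges (S→T): {(2,6), (3,10), (4,6), (4,10), (7,6), (8,6), (9,6)} total cap 99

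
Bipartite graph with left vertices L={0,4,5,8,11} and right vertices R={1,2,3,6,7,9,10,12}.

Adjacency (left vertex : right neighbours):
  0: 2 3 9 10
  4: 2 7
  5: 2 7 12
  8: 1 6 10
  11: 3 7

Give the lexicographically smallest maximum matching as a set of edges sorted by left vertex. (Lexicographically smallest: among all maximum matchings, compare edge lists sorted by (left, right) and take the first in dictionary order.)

|M| = 5 (so the lex-smallest maximum matching has 5 edges)
process left vertices in ascending order; for each, take the smallest-labelled available neighbour that still permits 5 edges overall, or leave it unmatched if none does
lex-smallest matching: {0-2, 4-7, 5-12, 8-1, 11-3}

Lex-smallest maximum matching: {(0,2), (4,7), (5,12), (8,1), (11,3)}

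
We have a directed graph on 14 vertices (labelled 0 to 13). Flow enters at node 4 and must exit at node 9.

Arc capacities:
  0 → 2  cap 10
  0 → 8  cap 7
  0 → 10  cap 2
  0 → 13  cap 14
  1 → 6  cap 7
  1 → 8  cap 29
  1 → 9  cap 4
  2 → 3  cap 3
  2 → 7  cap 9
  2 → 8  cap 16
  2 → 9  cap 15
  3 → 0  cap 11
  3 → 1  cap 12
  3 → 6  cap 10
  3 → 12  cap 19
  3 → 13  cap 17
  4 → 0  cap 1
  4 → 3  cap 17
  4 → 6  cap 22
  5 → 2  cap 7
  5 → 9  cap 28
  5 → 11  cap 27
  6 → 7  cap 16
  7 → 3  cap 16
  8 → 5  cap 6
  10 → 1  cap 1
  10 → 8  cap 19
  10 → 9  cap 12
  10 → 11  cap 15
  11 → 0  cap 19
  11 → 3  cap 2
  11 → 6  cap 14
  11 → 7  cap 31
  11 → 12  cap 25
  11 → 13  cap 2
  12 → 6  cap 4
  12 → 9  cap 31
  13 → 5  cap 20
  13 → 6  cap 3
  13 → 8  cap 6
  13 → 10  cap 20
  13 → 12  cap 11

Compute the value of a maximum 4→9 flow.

Maximum flow value: 34

augment #1: 4→0→2→9 bottleneck 1, total now 1
augment #2: 4→3→1→9 bottleneck 4, total now 5
augment #3: 4→3→12→9 bottleneck 13, total now 18
augment #4: 4→6→7→3→12→9 bottleneck 6, total now 24
augment #5: 4→6→7→3→0→2→9 bottleneck 9, total now 33
augment #6: 4→6→7→3→0→10→9 bottleneck 1, total now 34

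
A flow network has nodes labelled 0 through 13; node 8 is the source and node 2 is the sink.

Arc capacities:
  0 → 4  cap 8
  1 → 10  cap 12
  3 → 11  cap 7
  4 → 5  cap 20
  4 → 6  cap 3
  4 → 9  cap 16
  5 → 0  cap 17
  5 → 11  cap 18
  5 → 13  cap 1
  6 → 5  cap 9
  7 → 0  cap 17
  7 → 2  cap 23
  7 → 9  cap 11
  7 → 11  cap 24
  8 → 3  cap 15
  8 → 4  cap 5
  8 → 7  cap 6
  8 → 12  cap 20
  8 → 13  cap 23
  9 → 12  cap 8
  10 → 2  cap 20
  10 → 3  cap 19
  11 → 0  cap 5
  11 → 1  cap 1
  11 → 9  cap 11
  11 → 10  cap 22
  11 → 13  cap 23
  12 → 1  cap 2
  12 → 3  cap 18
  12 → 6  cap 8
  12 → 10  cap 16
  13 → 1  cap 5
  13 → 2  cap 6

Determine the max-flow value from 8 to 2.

Maximum flow value: 32

augment #1: 8→7→2 bottleneck 6, total now 6
augment #2: 8→13→2 bottleneck 6, total now 12
augment #3: 8→12→10→2 bottleneck 16, total now 28
augment #4: 8→3→11→10→2 bottleneck 4, total now 32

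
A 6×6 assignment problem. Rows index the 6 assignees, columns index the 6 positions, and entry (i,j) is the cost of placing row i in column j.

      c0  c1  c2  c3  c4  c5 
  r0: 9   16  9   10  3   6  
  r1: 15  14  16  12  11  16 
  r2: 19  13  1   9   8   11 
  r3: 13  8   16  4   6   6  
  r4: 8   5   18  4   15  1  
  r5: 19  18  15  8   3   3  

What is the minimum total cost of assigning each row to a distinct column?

optimal assignment: row0→col4 (cost 3), row1→col0 (cost 15), row2→col2 (cost 1), row3→col3 (cost 4), row4→col1 (cost 5), row5→col5 (cost 3)
total = 3 + 15 + 1 + 4 + 5 + 3 = 31

Minimum assignment cost: 31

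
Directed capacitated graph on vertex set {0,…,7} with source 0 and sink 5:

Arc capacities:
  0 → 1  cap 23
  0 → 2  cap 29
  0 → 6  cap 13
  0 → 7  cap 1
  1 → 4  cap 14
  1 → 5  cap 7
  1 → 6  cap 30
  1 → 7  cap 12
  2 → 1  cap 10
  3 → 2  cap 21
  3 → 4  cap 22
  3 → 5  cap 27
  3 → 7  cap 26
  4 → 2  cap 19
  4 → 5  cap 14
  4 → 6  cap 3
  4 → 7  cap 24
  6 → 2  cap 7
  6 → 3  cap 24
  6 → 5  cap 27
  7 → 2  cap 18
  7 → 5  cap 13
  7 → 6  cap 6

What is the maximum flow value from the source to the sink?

Maximum flow value: 47

augment #1: 0→1→5 bottleneck 7, total now 7
augment #2: 0→6→5 bottleneck 13, total now 20
augment #3: 0→7→5 bottleneck 1, total now 21
augment #4: 0→1→4→5 bottleneck 14, total now 35
augment #5: 0→1→6→5 bottleneck 2, total now 37
augment #6: 0→2→1→6→5 bottleneck 10, total now 47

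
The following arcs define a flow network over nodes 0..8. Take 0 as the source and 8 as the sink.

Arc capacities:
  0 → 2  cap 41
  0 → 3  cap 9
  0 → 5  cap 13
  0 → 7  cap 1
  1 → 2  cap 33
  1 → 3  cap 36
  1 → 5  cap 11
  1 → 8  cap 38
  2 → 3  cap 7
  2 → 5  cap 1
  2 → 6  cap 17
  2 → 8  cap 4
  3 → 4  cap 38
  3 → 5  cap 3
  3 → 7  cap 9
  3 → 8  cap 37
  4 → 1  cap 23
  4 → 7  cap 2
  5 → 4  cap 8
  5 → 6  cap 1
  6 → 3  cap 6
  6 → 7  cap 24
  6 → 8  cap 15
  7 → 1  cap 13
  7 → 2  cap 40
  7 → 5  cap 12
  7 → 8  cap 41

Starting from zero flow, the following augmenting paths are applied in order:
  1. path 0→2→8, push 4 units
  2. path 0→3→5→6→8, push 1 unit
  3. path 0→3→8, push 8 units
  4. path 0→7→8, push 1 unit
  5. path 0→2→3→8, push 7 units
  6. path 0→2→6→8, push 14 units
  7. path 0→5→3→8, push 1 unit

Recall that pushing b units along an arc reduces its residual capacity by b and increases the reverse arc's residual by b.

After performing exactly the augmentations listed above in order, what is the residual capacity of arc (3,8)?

after path 1 (0→2→8, push 4): res(3,8)=37
after path 2 (0→3→5→6→8, push 1): res(3,8)=37
after path 3 (0→3→8, push 8): res(3,8)=29
after path 4 (0→7→8, push 1): res(3,8)=29
after path 5 (0→2→3→8, push 7): res(3,8)=22
after path 6 (0→2→6→8, push 14): res(3,8)=22
after path 7 (0→5→3→8, push 1): res(3,8)=21

Residual capacity of (3,8): 21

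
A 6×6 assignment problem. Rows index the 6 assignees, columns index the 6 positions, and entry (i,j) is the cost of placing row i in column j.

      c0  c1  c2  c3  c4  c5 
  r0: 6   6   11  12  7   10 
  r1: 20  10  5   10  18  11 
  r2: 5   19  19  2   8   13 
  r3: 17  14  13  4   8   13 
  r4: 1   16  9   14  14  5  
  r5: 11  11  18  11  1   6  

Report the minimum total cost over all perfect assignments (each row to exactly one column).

Minimum assignment cost: 26

optimal assignment: row0→col1 (cost 6), row1→col2 (cost 5), row2→col0 (cost 5), row3→col3 (cost 4), row4→col5 (cost 5), row5→col4 (cost 1)
total = 6 + 5 + 5 + 4 + 5 + 1 = 26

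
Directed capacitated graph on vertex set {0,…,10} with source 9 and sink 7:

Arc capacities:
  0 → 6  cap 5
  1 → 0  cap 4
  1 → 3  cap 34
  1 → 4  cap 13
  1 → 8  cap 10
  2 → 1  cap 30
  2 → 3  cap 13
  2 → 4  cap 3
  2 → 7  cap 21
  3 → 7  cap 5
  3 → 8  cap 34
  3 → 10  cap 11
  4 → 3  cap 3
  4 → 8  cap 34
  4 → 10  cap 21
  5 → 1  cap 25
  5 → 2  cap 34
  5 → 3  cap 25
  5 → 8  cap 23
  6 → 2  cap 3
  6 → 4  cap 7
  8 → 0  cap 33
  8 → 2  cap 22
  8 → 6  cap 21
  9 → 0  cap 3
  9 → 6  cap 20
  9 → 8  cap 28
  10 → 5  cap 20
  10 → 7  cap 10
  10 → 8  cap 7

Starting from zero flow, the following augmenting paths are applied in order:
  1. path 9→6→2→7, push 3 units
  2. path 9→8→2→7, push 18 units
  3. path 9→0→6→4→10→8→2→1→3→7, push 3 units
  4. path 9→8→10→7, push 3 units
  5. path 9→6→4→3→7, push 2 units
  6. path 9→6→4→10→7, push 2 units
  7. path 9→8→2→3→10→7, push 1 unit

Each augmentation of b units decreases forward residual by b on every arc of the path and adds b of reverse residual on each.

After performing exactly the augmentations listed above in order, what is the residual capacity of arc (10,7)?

Residual capacity of (10,7): 4

after path 1 (9→6→2→7, push 3): res(10,7)=10
after path 2 (9→8→2→7, push 18): res(10,7)=10
after path 3 (9→0→6→4→10→8→2→1→3→7, push 3): res(10,7)=10
after path 4 (9→8→10→7, push 3): res(10,7)=7
after path 5 (9→6→4→3→7, push 2): res(10,7)=7
after path 6 (9→6→4→10→7, push 2): res(10,7)=5
after path 7 (9→8→2→3→10→7, push 1): res(10,7)=4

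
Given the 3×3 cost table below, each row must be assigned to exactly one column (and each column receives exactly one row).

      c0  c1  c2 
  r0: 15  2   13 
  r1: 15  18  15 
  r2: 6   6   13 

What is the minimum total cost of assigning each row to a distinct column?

optimal assignment: row0→col1 (cost 2), row1→col2 (cost 15), row2→col0 (cost 6)
total = 2 + 15 + 6 = 23

Minimum assignment cost: 23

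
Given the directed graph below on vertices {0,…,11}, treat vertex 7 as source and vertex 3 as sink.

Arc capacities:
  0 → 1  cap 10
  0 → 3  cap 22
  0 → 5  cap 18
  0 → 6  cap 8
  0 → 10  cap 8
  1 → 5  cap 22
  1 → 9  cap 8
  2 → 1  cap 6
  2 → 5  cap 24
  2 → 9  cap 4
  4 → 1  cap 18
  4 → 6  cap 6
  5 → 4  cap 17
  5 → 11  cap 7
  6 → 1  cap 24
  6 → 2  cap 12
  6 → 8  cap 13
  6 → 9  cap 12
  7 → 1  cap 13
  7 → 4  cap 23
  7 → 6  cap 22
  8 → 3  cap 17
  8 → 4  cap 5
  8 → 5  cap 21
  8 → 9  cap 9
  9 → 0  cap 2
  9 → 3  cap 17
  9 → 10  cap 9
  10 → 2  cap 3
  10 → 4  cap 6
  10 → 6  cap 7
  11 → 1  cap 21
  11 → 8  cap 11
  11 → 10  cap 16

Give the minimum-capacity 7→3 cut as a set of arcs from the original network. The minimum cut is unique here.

augment #1: 7→1→9→3 push 8
augment #2: 7→6→8→3 push 13
augment #3: 7→6→9→3 push 9
augment #4: 7→1→5→11→8→3 push 4
augment #5: 7→4→6→9→0→3 push 2
max flow = 36; residual-reachable set from 7 gives S-side
cut edges (S→T): {(8,3), (9,0), (9,3)} total cap 36

Min-cut arcs: {(8,3), (9,0), (9,3)} (total capacity 36)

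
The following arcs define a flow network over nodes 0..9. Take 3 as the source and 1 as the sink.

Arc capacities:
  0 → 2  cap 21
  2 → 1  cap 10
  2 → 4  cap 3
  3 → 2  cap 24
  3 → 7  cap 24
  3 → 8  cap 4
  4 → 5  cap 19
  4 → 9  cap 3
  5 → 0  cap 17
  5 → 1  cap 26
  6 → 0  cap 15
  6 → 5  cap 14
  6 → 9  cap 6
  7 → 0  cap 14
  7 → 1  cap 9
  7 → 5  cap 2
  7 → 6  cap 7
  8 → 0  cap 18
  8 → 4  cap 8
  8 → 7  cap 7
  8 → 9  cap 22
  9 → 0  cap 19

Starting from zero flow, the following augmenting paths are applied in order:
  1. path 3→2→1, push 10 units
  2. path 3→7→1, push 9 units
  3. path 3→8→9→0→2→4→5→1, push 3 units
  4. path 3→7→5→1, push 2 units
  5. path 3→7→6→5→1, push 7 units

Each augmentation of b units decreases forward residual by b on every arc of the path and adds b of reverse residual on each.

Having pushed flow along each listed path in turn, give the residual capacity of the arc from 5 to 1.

Residual capacity of (5,1): 14

after path 1 (3→2→1, push 10): res(5,1)=26
after path 2 (3→7→1, push 9): res(5,1)=26
after path 3 (3→8→9→0→2→4→5→1, push 3): res(5,1)=23
after path 4 (3→7→5→1, push 2): res(5,1)=21
after path 5 (3→7→6→5→1, push 7): res(5,1)=14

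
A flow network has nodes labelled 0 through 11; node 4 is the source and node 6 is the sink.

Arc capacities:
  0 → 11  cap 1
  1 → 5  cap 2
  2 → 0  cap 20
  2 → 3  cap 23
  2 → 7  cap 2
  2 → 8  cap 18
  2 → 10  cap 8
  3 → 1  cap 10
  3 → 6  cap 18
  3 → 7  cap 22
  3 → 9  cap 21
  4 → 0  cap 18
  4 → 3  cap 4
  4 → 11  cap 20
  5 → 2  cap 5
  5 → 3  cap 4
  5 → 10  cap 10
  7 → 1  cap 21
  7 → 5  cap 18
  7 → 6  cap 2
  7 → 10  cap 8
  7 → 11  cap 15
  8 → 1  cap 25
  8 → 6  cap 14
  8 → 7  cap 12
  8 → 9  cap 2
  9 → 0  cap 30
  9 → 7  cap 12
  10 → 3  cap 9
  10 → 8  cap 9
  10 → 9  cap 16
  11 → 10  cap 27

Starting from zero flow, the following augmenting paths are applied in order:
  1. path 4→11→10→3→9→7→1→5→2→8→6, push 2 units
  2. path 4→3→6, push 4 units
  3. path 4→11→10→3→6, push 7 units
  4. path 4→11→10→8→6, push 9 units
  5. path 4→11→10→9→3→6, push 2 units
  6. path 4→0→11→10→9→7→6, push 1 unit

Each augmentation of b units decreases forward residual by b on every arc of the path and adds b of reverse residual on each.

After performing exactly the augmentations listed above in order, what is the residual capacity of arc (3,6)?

after path 1 (4→11→10→3→9→7→1→5→2→8→6, push 2): res(3,6)=18
after path 2 (4→3→6, push 4): res(3,6)=14
after path 3 (4→11→10→3→6, push 7): res(3,6)=7
after path 4 (4→11→10→8→6, push 9): res(3,6)=7
after path 5 (4→11→10→9→3→6, push 2): res(3,6)=5
after path 6 (4→0→11→10→9→7→6, push 1): res(3,6)=5

Residual capacity of (3,6): 5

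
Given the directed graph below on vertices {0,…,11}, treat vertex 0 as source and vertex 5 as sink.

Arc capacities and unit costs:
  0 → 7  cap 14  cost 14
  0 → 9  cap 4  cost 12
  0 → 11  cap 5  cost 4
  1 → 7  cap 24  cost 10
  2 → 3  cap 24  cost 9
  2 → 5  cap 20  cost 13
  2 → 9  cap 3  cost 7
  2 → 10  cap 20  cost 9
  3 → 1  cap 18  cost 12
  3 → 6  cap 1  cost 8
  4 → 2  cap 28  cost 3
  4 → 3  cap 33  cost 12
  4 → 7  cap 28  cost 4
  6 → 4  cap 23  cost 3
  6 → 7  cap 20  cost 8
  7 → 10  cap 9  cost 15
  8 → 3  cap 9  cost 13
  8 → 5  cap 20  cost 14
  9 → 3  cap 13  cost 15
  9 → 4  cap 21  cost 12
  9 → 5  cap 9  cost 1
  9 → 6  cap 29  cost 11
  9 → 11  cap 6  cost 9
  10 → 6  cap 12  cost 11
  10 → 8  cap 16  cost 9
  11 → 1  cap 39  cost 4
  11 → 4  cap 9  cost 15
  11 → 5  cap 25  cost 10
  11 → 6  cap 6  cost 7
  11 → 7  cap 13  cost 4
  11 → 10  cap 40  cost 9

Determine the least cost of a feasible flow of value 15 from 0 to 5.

shortest-cost path #1: 0→9→5 push 4 @ unit cost 13 (adds 52)
shortest-cost path #2: 0→11→5 push 5 @ unit cost 14 (adds 70)
shortest-cost path #3: 0→7→10→8→5 push 6 @ unit cost 52 (adds 312)
total cost = 434

Minimum cost for 15 units: 434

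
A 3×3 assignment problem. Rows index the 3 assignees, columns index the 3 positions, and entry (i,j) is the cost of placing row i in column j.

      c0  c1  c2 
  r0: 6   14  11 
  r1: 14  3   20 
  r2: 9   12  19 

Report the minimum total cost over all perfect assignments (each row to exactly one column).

optimal assignment: row0→col2 (cost 11), row1→col1 (cost 3), row2→col0 (cost 9)
total = 11 + 3 + 9 = 23

Minimum assignment cost: 23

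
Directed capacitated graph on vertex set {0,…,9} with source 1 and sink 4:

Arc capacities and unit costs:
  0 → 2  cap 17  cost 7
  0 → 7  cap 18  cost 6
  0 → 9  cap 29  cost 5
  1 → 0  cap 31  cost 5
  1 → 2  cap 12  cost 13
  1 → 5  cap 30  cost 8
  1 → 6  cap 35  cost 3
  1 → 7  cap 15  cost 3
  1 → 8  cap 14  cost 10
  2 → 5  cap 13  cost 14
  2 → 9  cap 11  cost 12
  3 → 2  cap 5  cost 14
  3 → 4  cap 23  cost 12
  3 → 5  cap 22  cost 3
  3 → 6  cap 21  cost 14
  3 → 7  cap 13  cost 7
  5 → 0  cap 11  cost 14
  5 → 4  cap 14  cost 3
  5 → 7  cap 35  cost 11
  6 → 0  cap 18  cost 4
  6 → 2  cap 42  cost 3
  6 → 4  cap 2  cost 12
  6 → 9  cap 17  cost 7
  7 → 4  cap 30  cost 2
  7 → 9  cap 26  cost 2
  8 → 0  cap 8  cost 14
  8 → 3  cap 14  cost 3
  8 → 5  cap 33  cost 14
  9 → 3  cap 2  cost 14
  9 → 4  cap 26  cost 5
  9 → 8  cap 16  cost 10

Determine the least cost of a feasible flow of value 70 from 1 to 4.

shortest-cost path #1: 1→7→4 push 15 @ unit cost 5 (adds 75)
shortest-cost path #2: 1→5→4 push 14 @ unit cost 11 (adds 154)
shortest-cost path #3: 1→0→7→4 push 15 @ unit cost 13 (adds 195)
shortest-cost path #4: 1→6→4 push 2 @ unit cost 15 (adds 30)
shortest-cost path #5: 1→6→9→4 push 17 @ unit cost 15 (adds 255)
shortest-cost path #6: 1→0→9→4 push 7 @ unit cost 15 (adds 105)
total cost = 814

Minimum cost for 70 units: 814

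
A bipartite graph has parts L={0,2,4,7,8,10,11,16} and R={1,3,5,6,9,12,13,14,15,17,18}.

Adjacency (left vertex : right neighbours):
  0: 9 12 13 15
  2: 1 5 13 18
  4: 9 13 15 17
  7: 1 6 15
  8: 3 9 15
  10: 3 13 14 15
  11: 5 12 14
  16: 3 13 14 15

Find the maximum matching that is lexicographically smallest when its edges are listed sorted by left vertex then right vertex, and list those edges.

|M| = 8 (so the lex-smallest maximum matching has 8 edges)
process left vertices in ascending order; for each, take the smallest-labelled available neighbour that still permits 8 edges overall, or leave it unmatched if none does
lex-smallest matching: {0-9, 2-1, 4-13, 7-6, 8-3, 10-14, 11-5, 16-15}

Lex-smallest maximum matching: {(0,9), (2,1), (4,13), (7,6), (8,3), (10,14), (11,5), (16,15)}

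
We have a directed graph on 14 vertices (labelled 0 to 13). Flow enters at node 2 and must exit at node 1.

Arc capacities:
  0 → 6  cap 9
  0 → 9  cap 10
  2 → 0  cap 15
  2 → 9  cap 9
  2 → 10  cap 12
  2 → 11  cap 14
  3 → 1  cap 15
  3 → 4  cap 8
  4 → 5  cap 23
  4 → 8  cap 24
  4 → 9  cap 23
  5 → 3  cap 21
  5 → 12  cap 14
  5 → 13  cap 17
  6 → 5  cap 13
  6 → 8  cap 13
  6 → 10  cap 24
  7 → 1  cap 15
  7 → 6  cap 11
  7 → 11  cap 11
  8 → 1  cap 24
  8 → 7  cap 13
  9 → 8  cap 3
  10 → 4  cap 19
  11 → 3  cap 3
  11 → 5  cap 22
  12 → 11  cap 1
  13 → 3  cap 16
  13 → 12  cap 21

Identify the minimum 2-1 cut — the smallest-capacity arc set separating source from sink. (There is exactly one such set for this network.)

augment #1: 2→9→8→1 push 3
augment #2: 2→11→3→1 push 3
augment #3: 2→0→6→8→1 push 9
augment #4: 2→10→4→8→1 push 12
augment #5: 2→11→5→3→1 push 11
max flow = 38; residual-reachable set from 2 gives S-side
cut edges (S→T): {(0,6), (2,10), (2,11), (9,8)} total cap 38

Min-cut arcs: {(0,6), (2,10), (2,11), (9,8)} (total capacity 38)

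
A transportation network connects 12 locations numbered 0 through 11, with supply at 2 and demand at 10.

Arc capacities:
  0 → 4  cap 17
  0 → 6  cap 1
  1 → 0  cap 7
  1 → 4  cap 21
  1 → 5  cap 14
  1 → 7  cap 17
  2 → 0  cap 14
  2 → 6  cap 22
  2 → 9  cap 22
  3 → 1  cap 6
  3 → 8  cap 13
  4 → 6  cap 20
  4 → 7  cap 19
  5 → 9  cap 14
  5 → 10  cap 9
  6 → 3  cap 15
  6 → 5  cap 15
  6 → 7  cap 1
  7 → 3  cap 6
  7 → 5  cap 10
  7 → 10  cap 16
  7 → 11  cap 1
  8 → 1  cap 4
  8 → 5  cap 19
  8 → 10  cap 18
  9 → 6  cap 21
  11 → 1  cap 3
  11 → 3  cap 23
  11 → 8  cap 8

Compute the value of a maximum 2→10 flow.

Maximum flow value: 39

augment #1: 2→6→5→10 bottleneck 9, total now 9
augment #2: 2→6→7→10 bottleneck 1, total now 10
augment #3: 2→0→4→7→10 bottleneck 14, total now 24
augment #4: 2→6→3→8→10 bottleneck 12, total now 36
augment #5: 2→9→6→3→8→10 bottleneck 1, total now 37
augment #6: 2→9→6→3→1→7→10 bottleneck 1, total now 38
augment #7: 2→9→6→3→1→7→11→8→10 bottleneck 1, total now 39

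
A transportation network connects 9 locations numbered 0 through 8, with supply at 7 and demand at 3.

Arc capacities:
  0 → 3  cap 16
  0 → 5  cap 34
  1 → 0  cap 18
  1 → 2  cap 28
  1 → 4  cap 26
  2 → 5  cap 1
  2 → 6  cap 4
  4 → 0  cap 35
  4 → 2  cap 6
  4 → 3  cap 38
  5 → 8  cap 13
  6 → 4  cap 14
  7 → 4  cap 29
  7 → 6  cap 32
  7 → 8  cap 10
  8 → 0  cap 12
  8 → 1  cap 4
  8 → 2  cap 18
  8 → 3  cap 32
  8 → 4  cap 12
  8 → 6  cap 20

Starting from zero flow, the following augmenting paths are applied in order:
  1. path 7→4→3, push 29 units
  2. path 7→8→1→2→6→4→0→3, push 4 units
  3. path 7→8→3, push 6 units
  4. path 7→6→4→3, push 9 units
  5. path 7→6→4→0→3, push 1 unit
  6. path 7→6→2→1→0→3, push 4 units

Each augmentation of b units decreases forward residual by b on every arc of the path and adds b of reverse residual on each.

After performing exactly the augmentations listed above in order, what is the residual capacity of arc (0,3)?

Residual capacity of (0,3): 7

after path 1 (7→4→3, push 29): res(0,3)=16
after path 2 (7→8→1→2→6→4→0→3, push 4): res(0,3)=12
after path 3 (7→8→3, push 6): res(0,3)=12
after path 4 (7→6→4→3, push 9): res(0,3)=12
after path 5 (7→6→4→0→3, push 1): res(0,3)=11
after path 6 (7→6→2→1→0→3, push 4): res(0,3)=7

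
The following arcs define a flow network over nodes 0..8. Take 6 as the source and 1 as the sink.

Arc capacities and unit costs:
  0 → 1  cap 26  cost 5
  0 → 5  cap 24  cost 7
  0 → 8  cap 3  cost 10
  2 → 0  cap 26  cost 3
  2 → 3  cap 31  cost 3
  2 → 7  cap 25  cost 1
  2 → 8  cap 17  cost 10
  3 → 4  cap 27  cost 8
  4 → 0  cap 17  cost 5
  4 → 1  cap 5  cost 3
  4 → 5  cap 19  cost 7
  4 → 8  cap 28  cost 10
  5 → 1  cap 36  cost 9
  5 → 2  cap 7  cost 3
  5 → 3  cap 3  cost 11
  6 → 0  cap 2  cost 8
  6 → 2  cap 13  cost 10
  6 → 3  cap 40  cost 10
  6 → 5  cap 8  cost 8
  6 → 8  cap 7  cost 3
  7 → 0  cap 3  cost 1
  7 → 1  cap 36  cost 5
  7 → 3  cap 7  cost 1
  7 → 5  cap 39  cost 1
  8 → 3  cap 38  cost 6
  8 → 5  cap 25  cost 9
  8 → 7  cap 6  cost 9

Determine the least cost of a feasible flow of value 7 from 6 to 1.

shortest-cost path #1: 6→0→1 push 2 @ unit cost 13 (adds 26)
shortest-cost path #2: 6→2→7→1 push 5 @ unit cost 16 (adds 80)
total cost = 106

Minimum cost for 7 units: 106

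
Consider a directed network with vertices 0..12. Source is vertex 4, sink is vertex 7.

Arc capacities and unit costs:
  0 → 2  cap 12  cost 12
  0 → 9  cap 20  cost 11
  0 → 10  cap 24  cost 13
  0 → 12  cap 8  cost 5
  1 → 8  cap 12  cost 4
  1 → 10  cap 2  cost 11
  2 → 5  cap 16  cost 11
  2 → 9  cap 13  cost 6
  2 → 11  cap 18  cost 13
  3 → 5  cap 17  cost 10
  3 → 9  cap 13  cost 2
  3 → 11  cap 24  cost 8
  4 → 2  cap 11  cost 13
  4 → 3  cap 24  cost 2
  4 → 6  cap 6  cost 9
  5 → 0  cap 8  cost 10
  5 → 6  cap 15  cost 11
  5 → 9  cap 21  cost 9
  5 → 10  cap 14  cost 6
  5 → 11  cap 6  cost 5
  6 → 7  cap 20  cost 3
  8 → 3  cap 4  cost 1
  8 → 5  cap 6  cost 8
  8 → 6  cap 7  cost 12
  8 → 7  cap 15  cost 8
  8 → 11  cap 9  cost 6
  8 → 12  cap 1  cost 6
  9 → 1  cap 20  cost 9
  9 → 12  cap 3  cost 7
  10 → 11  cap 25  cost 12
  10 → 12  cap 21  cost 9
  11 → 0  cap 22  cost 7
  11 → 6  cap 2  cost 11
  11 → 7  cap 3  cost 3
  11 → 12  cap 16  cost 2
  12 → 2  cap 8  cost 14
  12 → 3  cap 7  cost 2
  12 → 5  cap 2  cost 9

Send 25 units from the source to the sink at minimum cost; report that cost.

shortest-cost path #1: 4→6→7 push 6 @ unit cost 12 (adds 72)
shortest-cost path #2: 4→3→11→7 push 3 @ unit cost 13 (adds 39)
shortest-cost path #3: 4→3→11→6→7 push 2 @ unit cost 24 (adds 48)
shortest-cost path #4: 4→3→9→1→8→7 push 12 @ unit cost 25 (adds 300)
shortest-cost path #5: 4→3→5→6→7 push 2 @ unit cost 26 (adds 52)
total cost = 511

Minimum cost for 25 units: 511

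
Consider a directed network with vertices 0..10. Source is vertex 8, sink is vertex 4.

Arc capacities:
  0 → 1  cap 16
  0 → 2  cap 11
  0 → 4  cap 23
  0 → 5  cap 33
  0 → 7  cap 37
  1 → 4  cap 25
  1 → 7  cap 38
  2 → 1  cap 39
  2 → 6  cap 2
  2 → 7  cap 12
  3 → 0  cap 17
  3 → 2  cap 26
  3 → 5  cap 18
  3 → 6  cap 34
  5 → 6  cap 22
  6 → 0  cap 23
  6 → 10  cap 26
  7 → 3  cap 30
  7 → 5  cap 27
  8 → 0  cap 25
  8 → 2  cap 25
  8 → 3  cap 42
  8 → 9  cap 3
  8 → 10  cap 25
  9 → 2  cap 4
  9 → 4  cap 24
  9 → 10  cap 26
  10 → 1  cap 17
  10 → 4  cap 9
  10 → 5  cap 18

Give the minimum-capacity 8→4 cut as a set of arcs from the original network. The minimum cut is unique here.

augment #1: 8→0→4 push 23
augment #2: 8→9→4 push 3
augment #3: 8→10→4 push 9
augment #4: 8→0→1→4 push 2
augment #5: 8→2→1→4 push 23
max flow = 60; residual-reachable set from 8 gives S-side
cut edges (S→T): {(0,4), (1,4), (8,9), (10,4)} total cap 60

Min-cut arcs: {(0,4), (1,4), (8,9), (10,4)} (total capacity 60)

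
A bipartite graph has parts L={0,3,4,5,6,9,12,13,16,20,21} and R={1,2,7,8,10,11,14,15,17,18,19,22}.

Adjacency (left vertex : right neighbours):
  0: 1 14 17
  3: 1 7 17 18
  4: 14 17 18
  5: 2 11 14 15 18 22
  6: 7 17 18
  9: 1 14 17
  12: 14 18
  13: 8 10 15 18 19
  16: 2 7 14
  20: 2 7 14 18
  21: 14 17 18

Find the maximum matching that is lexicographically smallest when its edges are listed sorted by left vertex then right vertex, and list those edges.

Lex-smallest maximum matching: {(0,1), (3,7), (4,14), (5,11), (6,17), (12,18), (13,8), (16,2)}

|M| = 8 (so the lex-smallest maximum matching has 8 edges)
process left vertices in ascending order; for each, take the smallest-labelled available neighbour that still permits 8 edges overall, or leave it unmatched if none does
lex-smallest matching: {0-1, 3-7, 4-14, 5-11, 6-17, 12-18, 13-8, 16-2}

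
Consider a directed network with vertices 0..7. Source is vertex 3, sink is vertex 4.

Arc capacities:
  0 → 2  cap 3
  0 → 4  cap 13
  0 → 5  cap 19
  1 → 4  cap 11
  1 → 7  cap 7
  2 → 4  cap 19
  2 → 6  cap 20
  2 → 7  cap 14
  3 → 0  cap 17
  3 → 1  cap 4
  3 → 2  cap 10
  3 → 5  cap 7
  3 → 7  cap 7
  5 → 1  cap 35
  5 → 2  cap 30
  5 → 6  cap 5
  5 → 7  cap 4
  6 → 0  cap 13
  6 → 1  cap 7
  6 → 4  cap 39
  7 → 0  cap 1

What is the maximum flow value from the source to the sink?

augment #1: 3→0→4 bottleneck 13, total now 13
augment #2: 3→1→4 bottleneck 4, total now 17
augment #3: 3→2→4 bottleneck 10, total now 27
augment #4: 3→0→2→4 bottleneck 3, total now 30
augment #5: 3→5→1→4 bottleneck 7, total now 37
augment #6: 3→0→5→2→4 bottleneck 1, total now 38
augment #7: 3→7→0→5→2→4 bottleneck 1, total now 39

Maximum flow value: 39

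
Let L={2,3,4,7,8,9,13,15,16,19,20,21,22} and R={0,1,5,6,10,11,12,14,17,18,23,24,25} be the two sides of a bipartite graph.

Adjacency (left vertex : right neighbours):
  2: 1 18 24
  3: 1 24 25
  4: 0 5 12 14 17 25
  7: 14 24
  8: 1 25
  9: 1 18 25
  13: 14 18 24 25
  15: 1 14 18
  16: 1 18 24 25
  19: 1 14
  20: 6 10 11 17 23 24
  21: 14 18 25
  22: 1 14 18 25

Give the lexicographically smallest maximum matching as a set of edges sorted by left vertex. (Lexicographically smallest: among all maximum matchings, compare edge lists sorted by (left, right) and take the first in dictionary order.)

|M| = 7 (so the lex-smallest maximum matching has 7 edges)
process left vertices in ascending order; for each, take the smallest-labelled available neighbour that still permits 7 edges overall, or leave it unmatched if none does
lex-smallest matching: {2-1, 3-24, 4-0, 7-14, 8-25, 9-18, 20-6}

Lex-smallest maximum matching: {(2,1), (3,24), (4,0), (7,14), (8,25), (9,18), (20,6)}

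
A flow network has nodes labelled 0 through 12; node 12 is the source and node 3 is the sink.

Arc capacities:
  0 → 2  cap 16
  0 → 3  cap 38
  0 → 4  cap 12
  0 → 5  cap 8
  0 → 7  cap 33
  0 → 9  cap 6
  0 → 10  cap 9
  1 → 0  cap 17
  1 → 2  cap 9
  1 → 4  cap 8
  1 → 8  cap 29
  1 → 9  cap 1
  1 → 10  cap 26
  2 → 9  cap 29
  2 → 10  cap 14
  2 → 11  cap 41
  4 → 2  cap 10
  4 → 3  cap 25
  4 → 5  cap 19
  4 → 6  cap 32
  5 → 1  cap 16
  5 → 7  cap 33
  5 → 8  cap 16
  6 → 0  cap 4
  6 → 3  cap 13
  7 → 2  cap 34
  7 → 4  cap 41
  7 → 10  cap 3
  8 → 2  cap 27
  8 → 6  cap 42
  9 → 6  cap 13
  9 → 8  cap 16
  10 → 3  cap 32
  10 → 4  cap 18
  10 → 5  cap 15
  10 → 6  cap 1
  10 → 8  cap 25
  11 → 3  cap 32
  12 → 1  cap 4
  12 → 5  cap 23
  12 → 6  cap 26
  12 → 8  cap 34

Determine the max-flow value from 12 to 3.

augment #1: 12→6→3 bottleneck 13, total now 13
augment #2: 12→1→0→3 bottleneck 4, total now 17
augment #3: 12→6→0→3 bottleneck 4, total now 21
augment #4: 12→5→1→0→3 bottleneck 13, total now 34
augment #5: 12→5→1→4→3 bottleneck 3, total now 37
augment #6: 12→5→7→4→3 bottleneck 7, total now 44
augment #7: 12→8→2→10→3 bottleneck 14, total now 58
augment #8: 12→8→2→11→3 bottleneck 13, total now 71

Maximum flow value: 71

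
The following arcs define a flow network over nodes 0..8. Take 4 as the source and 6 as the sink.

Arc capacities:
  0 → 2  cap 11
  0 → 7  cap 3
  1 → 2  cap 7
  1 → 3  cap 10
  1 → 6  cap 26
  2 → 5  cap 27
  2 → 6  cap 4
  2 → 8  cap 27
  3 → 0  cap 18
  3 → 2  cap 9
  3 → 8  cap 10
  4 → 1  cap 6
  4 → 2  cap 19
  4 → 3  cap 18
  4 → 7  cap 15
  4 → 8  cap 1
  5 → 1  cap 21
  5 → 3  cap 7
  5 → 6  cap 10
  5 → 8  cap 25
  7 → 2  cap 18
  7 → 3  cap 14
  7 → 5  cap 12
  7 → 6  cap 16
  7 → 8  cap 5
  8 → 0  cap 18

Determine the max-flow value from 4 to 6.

augment #1: 4→1→6 bottleneck 6, total now 6
augment #2: 4→2→6 bottleneck 4, total now 10
augment #3: 4→7→6 bottleneck 15, total now 25
augment #4: 4→2→5→6 bottleneck 10, total now 35
augment #5: 4→2→5→1→6 bottleneck 5, total now 40
augment #6: 4→3→0→7→6 bottleneck 1, total now 41
augment #7: 4→3→2→5→1→6 bottleneck 9, total now 50
augment #8: 4→3→0→2→5→1→6 bottleneck 3, total now 53
augment #9: 4→3→0→7→5→1→6 bottleneck 2, total now 55

Maximum flow value: 55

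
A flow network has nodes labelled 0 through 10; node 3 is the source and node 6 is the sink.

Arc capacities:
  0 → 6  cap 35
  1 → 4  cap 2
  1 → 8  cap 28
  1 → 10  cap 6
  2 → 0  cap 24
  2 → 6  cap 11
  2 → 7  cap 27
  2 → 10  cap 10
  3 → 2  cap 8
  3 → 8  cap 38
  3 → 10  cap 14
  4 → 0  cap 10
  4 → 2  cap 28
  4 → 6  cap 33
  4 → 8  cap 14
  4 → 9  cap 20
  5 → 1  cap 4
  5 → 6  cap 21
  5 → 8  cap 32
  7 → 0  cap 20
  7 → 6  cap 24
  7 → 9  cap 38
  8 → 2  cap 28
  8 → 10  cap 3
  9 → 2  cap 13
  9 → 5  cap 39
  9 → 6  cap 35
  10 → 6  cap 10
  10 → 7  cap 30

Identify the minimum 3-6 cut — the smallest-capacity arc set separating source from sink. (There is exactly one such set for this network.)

Min-cut arcs: {(3,2), (3,10), (8,2), (8,10)} (total capacity 53)

augment #1: 3→2→6 push 8
augment #2: 3→10→6 push 10
augment #3: 3→8→2→6 push 3
augment #4: 3→10→7→6 push 4
augment #5: 3→8→2→0→6 push 24
augment #6: 3→8→2→7→6 push 1
augment #7: 3→8→10→7→6 push 3
max flow = 53; residual-reachable set from 3 gives S-side
cut edges (S→T): {(3,2), (3,10), (8,2), (8,10)} total cap 53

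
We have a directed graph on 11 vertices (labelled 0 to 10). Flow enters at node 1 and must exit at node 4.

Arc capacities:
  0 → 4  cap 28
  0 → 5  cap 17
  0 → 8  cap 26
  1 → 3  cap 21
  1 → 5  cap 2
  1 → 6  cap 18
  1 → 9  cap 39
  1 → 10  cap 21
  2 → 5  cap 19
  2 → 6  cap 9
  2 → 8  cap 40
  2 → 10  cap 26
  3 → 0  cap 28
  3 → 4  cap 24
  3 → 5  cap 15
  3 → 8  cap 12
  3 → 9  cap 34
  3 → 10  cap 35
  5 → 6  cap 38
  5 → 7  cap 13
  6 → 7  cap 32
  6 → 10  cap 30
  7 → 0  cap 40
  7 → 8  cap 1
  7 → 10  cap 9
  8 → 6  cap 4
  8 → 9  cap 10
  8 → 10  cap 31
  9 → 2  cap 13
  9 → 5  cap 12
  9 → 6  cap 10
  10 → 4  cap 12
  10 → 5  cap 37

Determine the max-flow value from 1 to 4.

augment #1: 1→3→4 bottleneck 21, total now 21
augment #2: 1→10→4 bottleneck 12, total now 33
augment #3: 1→5→7→0→4 bottleneck 2, total now 35
augment #4: 1→6→7→0→4 bottleneck 18, total now 53
augment #5: 1→9→5→7→0→4 bottleneck 8, total now 61

Maximum flow value: 61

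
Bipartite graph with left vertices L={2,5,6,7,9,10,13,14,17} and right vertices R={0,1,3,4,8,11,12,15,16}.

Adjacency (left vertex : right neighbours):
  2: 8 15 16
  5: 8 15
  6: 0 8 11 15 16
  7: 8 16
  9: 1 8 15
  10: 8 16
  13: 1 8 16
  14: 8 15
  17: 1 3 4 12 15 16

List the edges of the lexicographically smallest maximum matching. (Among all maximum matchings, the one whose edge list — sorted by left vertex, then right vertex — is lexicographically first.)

Lex-smallest maximum matching: {(2,8), (5,15), (6,0), (7,16), (9,1), (17,3)}

|M| = 6 (so the lex-smallest maximum matching has 6 edges)
process left vertices in ascending order; for each, take the smallest-labelled available neighbour that still permits 6 edges overall, or leave it unmatched if none does
lex-smallest matching: {2-8, 5-15, 6-0, 7-16, 9-1, 17-3}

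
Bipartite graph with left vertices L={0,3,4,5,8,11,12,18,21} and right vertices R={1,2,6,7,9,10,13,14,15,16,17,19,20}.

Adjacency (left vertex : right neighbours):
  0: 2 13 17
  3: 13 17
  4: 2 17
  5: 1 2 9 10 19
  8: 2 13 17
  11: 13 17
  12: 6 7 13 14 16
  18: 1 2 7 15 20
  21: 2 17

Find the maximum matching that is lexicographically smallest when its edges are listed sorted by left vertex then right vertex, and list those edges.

Lex-smallest maximum matching: {(0,2), (3,13), (4,17), (5,1), (12,6), (18,7)}

|M| = 6 (so the lex-smallest maximum matching has 6 edges)
process left vertices in ascending order; for each, take the smallest-labelled available neighbour that still permits 6 edges overall, or leave it unmatched if none does
lex-smallest matching: {0-2, 3-13, 4-17, 5-1, 12-6, 18-7}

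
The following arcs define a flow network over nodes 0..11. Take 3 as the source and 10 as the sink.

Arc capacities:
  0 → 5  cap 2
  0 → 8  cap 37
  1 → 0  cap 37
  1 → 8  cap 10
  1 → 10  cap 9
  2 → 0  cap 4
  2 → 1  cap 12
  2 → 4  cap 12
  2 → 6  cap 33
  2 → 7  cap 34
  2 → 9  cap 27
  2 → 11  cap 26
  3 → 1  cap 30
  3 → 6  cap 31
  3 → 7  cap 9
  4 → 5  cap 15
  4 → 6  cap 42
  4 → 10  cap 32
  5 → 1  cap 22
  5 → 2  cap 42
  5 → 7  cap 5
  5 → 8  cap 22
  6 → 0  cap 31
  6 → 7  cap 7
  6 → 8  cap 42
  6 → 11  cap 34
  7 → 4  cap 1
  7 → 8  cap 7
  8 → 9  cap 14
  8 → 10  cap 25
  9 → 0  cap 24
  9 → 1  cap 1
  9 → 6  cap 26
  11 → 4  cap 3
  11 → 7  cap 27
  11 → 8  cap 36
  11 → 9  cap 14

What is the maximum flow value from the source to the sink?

augment #1: 3→1→10 bottleneck 9, total now 9
augment #2: 3→1→8→10 bottleneck 10, total now 19
augment #3: 3→6→8→10 bottleneck 15, total now 34
augment #4: 3→7→4→10 bottleneck 1, total now 35
augment #5: 3→6→11→4→10 bottleneck 3, total now 38
augment #6: 3→1→0→5→2→4→10 bottleneck 2, total now 40

Maximum flow value: 40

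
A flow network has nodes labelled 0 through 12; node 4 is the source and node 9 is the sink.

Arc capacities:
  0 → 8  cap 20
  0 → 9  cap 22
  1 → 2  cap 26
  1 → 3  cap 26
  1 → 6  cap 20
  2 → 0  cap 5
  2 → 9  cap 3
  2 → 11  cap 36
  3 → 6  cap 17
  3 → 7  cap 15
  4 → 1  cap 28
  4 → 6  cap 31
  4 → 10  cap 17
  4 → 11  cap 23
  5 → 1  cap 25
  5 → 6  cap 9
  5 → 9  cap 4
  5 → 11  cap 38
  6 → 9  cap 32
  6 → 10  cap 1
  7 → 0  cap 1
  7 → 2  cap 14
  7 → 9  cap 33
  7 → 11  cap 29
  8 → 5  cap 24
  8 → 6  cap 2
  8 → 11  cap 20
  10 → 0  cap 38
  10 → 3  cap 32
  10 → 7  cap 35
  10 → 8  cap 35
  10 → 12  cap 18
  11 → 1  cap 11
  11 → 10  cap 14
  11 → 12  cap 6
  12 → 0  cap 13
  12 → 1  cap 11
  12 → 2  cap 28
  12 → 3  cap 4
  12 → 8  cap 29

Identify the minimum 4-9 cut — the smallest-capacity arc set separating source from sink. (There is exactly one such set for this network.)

augment #1: 4→6→9 push 31
augment #2: 4→1→2→9 push 3
augment #3: 4→1→6→9 push 1
augment #4: 4→10→0→9 push 17
augment #5: 4→1→2→0→9 push 5
augment #6: 4→1→3→7→9 push 15
augment #7: 4→11→10→7→9 push 14
augment #8: 4→1→6→10→7→9 push 1
augment #9: 4→11→12→8→5→9 push 4
augment #10: 4→11→12→0→10→7→9 push 2
max flow = 93; residual-reachable set from 4 gives S-side
cut edges (S→T): {(2,0), (2,9), (3,7), (4,10), (6,9), (6,10), (11,10), (11,12)} total cap 93

Min-cut arcs: {(2,0), (2,9), (3,7), (4,10), (6,9), (6,10), (11,10), (11,12)} (total capacity 93)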